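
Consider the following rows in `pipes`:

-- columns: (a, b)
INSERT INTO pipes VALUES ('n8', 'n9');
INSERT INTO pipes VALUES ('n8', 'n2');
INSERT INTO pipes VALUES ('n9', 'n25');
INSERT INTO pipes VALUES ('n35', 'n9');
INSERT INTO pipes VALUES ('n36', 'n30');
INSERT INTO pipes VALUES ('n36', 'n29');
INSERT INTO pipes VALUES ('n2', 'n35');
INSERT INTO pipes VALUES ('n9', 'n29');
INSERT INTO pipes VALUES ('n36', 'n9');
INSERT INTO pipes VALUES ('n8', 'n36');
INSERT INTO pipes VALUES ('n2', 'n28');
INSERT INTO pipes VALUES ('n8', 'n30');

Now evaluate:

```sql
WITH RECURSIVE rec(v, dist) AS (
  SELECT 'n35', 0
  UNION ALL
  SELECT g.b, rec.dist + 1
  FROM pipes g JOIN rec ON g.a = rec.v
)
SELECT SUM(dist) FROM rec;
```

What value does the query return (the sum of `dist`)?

5

Base: (n35, dist=0).
Iteration 1: edges from {n35} -> (n9, dist=1).
Iteration 2: edges from {n9} -> (n25, dist=2), (n29, dist=2).
Iteration 3: no outgoing edges from {n25,n29}; recursion stops.
SUM(dist) = 0 + 1 + 2 + 2 = 5.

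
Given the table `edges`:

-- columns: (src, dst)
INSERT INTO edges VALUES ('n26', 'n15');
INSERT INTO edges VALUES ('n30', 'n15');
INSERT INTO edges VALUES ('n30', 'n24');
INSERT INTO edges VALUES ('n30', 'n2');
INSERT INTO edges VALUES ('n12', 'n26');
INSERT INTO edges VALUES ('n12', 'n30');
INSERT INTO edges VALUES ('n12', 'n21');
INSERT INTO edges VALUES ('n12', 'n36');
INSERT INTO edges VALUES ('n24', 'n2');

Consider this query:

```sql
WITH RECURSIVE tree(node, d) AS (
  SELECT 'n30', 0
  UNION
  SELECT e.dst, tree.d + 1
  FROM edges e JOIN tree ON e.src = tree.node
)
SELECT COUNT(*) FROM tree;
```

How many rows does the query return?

Base: (n30, d=0).
Iteration 1: edges from {n30} -> (n15, d=1), (n2, d=1), (n24, d=1).
Iteration 2: edges from {n15,n2,n24} -> (n2, d=2).
Iteration 3: no outgoing edges from {n2}; recursion stops.
Total rows emitted: 5.

5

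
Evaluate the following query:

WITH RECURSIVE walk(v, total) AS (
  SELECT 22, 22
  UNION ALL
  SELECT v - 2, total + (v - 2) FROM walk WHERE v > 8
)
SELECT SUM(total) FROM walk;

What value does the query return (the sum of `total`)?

624

Base: v=22, total=22.
Iteration 1: 22 > 8 holds -> v = 22 - 2 = 20, total = 22 + 20 = 42.
Iteration 2: 20 > 8 holds -> v = 20 - 2 = 18, total = 42 + 18 = 60.
Iteration 3: 18 > 8 holds -> v = 18 - 2 = 16, total = 60 + 16 = 76.
Iteration 4: 16 > 8 holds -> v = 16 - 2 = 14, total = 76 + 14 = 90.
Iteration 5: 14 > 8 holds -> v = 14 - 2 = 12, total = 90 + 12 = 102.
Iteration 6: 12 > 8 holds -> v = 12 - 2 = 10, total = 102 + 10 = 112.
Iteration 7: 10 > 8 holds -> v = 10 - 2 = 8, total = 112 + 8 = 120.
Iteration 8: 8 > 8 fails; recursion stops.
SUM(total) = 22 + 42 + 60 + 76 + 90 + 102 + 112 + 120 = 624.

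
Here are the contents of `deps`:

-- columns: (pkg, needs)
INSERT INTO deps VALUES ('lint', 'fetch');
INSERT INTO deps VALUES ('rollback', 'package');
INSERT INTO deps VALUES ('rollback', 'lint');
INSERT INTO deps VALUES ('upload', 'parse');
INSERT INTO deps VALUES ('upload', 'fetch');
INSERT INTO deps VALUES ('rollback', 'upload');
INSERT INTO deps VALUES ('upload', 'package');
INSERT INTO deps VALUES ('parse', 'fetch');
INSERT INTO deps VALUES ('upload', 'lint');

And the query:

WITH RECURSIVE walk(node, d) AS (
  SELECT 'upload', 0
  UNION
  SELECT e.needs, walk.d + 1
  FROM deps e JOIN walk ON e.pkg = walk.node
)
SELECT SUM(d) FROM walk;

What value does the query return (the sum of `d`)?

Base: (upload, d=0).
Iteration 1: edges from {upload} -> (fetch, d=1), (lint, d=1), (package, d=1), (parse, d=1).
Iteration 2: edges from {fetch,lint,package,parse} -> (fetch, d=2). [UNION drops 1 duplicate row(s)]
Iteration 3: no outgoing edges from {fetch}; recursion stops.
SUM(d) = 0 + 1 + 1 + 1 + 1 + 2 = 6.

6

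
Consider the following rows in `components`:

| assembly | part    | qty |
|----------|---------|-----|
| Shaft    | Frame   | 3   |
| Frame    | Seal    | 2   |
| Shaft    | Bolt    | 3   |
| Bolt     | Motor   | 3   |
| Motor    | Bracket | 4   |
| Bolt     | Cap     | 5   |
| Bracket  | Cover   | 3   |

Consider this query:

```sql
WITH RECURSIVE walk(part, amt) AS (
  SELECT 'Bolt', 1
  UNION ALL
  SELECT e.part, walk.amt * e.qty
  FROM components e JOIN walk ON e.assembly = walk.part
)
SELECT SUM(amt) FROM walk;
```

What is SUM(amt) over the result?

57

Base: (Bolt, amt=1).
Iteration 1: components of {Bolt} -> Cap = 1*5 = 5, Motor = 1*3 = 3.
Iteration 2: components of {Cap,Motor} -> Bracket = 3*4 = 12.
Iteration 3: components of {Bracket} -> Cover = 12*3 = 36.
Iteration 4: no further components; recursion stops.
SUM(amt) = 1 + 3 + 5 + 12 + 36 = 57.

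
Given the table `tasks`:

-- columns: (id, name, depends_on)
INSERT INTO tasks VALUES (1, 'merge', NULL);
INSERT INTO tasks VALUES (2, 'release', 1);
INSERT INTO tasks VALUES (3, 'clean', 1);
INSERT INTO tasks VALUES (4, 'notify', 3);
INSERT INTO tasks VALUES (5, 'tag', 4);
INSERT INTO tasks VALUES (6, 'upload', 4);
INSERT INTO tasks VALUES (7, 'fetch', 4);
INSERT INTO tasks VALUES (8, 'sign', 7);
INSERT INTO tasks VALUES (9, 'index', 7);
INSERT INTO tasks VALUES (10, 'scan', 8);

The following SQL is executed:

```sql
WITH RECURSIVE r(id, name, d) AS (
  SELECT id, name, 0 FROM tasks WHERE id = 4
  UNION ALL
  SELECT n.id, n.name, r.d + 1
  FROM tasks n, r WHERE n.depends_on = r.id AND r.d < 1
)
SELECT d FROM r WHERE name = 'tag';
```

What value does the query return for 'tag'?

Base: id=4 (notify) at d 0.
Iteration 1: rows with depends_on in {4} -> tag (id 5, d 1), upload (id 6, d 1), fetch (id 7, d 1).
Iteration 2: d < 1 fails for all current rows; recursion stops.

1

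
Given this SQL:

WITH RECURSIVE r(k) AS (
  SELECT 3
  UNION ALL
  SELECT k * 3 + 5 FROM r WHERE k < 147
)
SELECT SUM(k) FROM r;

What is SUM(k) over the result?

Base: k=3.
Iteration 1: 3 < 147 holds -> k = 3 * 3 + 5 = 14.
Iteration 2: 14 < 147 holds -> k = 14 * 3 + 5 = 47.
Iteration 3: 47 < 147 holds -> k = 47 * 3 + 5 = 146.
Iteration 4: 146 < 147 holds -> k = 146 * 3 + 5 = 443.
Iteration 5: 443 < 147 fails; recursion stops.
SUM(k) = 3 + 14 + 47 + 146 + 443 = 653.

653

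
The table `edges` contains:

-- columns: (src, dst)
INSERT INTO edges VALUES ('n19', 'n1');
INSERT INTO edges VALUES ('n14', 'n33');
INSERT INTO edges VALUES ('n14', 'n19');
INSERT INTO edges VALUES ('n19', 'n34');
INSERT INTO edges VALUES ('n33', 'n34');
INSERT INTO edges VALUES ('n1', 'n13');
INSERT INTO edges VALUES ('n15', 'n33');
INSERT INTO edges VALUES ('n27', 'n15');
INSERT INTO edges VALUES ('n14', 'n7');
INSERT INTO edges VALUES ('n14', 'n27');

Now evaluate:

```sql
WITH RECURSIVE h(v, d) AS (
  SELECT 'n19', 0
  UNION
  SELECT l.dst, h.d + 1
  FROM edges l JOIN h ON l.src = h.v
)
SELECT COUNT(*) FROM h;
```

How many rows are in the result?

Base: (n19, d=0).
Iteration 1: edges from {n19} -> (n1, d=1), (n34, d=1).
Iteration 2: edges from {n1,n34} -> (n13, d=2).
Iteration 3: no outgoing edges from {n13}; recursion stops.
Total rows emitted: 4.

4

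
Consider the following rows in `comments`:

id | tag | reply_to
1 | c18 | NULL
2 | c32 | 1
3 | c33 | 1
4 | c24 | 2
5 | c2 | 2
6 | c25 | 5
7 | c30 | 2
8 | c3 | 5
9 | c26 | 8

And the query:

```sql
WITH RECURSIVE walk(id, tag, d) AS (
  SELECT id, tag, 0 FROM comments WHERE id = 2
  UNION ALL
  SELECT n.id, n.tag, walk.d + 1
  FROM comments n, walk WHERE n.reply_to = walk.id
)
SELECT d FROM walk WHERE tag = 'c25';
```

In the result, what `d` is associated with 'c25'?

2

Base: id=2 (c32) at d 0.
Iteration 1: rows with reply_to in {2} -> c24 (id 4, d 1), c2 (id 5, d 1), c30 (id 7, d 1).
Iteration 2: rows with reply_to in {4,5,7} -> c25 (id 6, d 2), c3 (id 8, d 2).
Iteration 3: rows with reply_to in {6,8} -> c26 (id 9, d 3).
Iteration 4: no rows with reply_to in {9}; recursion stops.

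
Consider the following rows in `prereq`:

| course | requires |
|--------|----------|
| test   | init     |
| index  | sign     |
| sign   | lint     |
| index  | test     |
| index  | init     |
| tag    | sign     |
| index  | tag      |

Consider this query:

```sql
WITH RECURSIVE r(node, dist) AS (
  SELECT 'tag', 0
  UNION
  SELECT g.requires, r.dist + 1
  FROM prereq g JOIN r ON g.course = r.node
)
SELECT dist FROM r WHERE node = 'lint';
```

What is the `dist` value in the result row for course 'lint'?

2

Base: (tag, dist=0).
Iteration 1: edges from {tag} -> (sign, dist=1).
Iteration 2: edges from {sign} -> (lint, dist=2).
Iteration 3: no outgoing edges from {lint}; recursion stops.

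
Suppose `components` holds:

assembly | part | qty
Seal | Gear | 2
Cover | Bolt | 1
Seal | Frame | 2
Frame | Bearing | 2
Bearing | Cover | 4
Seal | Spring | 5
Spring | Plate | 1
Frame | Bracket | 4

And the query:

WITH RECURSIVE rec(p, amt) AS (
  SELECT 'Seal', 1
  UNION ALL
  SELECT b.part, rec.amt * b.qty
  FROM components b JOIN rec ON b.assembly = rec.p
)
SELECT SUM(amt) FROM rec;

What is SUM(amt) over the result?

59

Base: (Seal, amt=1).
Iteration 1: components of {Seal} -> Frame = 1*2 = 2, Gear = 1*2 = 2, Spring = 1*5 = 5.
Iteration 2: components of {Frame,Gear,Spring} -> Bearing = 2*2 = 4, Bracket = 2*4 = 8, Plate = 5*1 = 5.
Iteration 3: components of {Bearing,Bracket,Plate} -> Cover = 4*4 = 16.
Iteration 4: components of {Cover} -> Bolt = 16*1 = 16.
Iteration 5: no further components; recursion stops.
SUM(amt) = 1 + 5 + 2 + 2 + 5 + 4 + 8 + 16 + 16 = 59.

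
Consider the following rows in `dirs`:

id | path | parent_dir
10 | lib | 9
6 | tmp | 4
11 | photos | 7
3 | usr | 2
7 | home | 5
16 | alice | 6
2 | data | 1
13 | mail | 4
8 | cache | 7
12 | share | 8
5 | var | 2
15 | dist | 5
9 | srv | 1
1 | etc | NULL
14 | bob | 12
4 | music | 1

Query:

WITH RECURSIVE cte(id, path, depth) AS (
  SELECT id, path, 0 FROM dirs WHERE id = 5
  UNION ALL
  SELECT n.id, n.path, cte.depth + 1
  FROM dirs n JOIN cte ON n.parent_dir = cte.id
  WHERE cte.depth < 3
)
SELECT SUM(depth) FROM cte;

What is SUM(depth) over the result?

9

Base: id=5 (var) at depth 0.
Iteration 1: rows with parent_dir in {5} -> home (id 7, depth 1), dist (id 15, depth 1).
Iteration 2: rows with parent_dir in {7,15} -> cache (id 8, depth 2), photos (id 11, depth 2).
Iteration 3: rows with parent_dir in {8,11} -> share (id 12, depth 3).
Iteration 4: depth < 3 fails for all current rows; recursion stops.
SUM(depth) = 0 + 1 + 1 + 2 + 2 + 3 = 9.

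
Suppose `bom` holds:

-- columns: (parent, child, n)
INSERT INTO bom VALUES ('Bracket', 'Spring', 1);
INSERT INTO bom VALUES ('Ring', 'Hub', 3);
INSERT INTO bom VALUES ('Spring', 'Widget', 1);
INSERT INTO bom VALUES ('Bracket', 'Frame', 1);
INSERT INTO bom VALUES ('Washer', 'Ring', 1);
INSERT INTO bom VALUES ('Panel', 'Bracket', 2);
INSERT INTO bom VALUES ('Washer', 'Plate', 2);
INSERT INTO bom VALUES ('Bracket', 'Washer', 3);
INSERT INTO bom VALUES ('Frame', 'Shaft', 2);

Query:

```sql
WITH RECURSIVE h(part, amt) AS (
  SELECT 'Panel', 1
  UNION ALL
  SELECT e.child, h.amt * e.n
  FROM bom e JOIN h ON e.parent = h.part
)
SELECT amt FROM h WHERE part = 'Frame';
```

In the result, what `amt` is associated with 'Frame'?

Base: (Panel, amt=1).
Iteration 1: components of {Panel} -> Bracket = 1*2 = 2.
Iteration 2: components of {Bracket} -> Frame = 2*1 = 2, Spring = 2*1 = 2, Washer = 2*3 = 6.
Iteration 3: components of {Frame,Spring,Washer} -> Plate = 6*2 = 12, Ring = 6*1 = 6, Shaft = 2*2 = 4, Widget = 2*1 = 2.
Iteration 4: components of {Plate,Ring,Shaft,Widget} -> Hub = 6*3 = 18.
Iteration 5: no further components; recursion stops.

2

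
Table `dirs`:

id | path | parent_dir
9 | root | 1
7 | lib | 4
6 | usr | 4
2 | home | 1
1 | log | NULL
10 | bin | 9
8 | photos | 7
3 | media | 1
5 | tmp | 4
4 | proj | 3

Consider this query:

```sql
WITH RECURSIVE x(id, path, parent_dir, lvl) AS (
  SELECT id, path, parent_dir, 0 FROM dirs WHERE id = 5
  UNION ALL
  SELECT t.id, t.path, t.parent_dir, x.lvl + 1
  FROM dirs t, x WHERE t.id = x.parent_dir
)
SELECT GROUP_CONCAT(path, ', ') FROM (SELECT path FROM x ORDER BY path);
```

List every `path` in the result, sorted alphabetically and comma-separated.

Base: id=5 (tmp), parent_dir=4, lvl 0.
Iteration 1: join on id=4 -> proj (id 4, parent_dir=3, lvl 1).
Iteration 2: join on id=3 -> media (id 3, parent_dir=1, lvl 2).
Iteration 3: join on id=1 -> log (id 1, parent_dir=NULL, lvl 3).
Iteration 4: parent_dir is NULL; no match; recursion stops.

log, media, proj, tmp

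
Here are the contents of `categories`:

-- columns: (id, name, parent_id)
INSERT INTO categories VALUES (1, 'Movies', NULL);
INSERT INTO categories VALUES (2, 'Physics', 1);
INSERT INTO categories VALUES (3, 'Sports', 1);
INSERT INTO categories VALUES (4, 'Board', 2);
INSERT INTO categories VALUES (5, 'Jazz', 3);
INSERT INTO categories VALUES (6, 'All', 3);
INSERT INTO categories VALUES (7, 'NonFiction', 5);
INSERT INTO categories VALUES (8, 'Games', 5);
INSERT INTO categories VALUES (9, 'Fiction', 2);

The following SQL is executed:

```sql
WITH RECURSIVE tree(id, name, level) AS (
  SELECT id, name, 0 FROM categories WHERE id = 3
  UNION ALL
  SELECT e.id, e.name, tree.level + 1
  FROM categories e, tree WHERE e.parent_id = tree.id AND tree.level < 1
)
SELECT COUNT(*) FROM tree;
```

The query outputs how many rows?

Base: id=3 (Sports) at level 0.
Iteration 1: rows with parent_id in {3} -> Jazz (id 5, level 1), All (id 6, level 1).
Iteration 2: level < 1 fails for all current rows; recursion stops.
Total rows emitted: 3.

3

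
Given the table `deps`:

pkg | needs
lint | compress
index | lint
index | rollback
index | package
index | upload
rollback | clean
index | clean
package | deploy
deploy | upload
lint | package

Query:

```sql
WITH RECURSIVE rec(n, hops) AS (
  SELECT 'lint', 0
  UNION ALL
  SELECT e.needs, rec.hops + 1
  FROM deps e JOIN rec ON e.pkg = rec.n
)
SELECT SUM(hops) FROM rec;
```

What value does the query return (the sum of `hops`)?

7

Base: (lint, hops=0).
Iteration 1: edges from {lint} -> (compress, hops=1), (package, hops=1).
Iteration 2: edges from {compress,package} -> (deploy, hops=2).
Iteration 3: edges from {deploy} -> (upload, hops=3).
Iteration 4: no outgoing edges from {upload}; recursion stops.
SUM(hops) = 0 + 1 + 1 + 2 + 3 = 7.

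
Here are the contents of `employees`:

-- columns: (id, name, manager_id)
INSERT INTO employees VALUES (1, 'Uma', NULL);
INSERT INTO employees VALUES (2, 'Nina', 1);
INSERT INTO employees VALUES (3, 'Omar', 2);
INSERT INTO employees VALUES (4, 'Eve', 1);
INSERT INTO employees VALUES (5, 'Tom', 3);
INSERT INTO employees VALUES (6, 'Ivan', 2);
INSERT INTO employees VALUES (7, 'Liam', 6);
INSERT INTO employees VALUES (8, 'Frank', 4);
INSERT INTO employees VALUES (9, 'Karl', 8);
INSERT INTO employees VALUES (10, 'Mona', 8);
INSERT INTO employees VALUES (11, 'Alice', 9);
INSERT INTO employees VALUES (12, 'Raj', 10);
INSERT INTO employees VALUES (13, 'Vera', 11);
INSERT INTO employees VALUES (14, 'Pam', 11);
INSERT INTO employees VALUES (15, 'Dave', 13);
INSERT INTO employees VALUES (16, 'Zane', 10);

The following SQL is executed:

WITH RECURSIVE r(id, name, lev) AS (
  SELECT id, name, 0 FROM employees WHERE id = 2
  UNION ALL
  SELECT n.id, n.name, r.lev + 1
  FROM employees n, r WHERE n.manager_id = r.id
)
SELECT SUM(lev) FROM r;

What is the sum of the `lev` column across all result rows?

6

Base: id=2 (Nina) at lev 0.
Iteration 1: rows with manager_id in {2} -> Omar (id 3, lev 1), Ivan (id 6, lev 1).
Iteration 2: rows with manager_id in {3,6} -> Tom (id 5, lev 2), Liam (id 7, lev 2).
Iteration 3: no rows with manager_id in {5,7}; recursion stops.
SUM(lev) = 0 + 1 + 1 + 2 + 2 = 6.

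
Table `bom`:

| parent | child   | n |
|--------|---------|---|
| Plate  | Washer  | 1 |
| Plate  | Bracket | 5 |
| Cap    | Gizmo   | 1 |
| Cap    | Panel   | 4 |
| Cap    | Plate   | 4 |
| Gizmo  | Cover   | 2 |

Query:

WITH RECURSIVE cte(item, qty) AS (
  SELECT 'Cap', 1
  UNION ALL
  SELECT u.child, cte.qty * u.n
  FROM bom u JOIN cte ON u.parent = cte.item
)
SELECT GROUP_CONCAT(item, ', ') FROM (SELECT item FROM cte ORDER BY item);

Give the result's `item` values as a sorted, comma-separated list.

Base: (Cap, qty=1).
Iteration 1: components of {Cap} -> Gizmo = 1*1 = 1, Panel = 1*4 = 4, Plate = 1*4 = 4.
Iteration 2: components of {Gizmo,Panel,Plate} -> Bracket = 4*5 = 20, Cover = 1*2 = 2, Washer = 4*1 = 4.
Iteration 3: no further components; recursion stops.

Bracket, Cap, Cover, Gizmo, Panel, Plate, Washer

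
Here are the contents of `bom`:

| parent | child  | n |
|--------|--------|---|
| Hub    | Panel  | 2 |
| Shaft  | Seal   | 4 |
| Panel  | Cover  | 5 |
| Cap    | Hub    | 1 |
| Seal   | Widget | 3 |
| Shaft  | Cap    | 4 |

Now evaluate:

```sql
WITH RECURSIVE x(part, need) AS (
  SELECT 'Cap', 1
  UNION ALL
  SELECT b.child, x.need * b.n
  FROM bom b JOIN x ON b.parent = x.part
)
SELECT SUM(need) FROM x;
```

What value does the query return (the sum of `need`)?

14

Base: (Cap, need=1).
Iteration 1: components of {Cap} -> Hub = 1*1 = 1.
Iteration 2: components of {Hub} -> Panel = 1*2 = 2.
Iteration 3: components of {Panel} -> Cover = 2*5 = 10.
Iteration 4: no further components; recursion stops.
SUM(need) = 1 + 1 + 2 + 10 = 14.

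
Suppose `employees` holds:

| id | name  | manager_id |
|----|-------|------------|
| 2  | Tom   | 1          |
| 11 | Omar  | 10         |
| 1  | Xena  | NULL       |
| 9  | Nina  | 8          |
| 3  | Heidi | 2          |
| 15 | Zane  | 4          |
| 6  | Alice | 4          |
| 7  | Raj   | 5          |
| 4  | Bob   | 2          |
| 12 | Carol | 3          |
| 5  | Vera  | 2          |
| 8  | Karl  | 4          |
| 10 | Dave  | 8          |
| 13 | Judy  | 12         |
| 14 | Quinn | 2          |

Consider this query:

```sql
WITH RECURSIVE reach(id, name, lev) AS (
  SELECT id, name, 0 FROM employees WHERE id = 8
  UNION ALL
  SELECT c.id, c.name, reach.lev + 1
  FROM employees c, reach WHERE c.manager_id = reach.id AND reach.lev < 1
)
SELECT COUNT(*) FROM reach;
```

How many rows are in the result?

Base: id=8 (Karl) at lev 0.
Iteration 1: rows with manager_id in {8} -> Nina (id 9, lev 1), Dave (id 10, lev 1).
Iteration 2: lev < 1 fails for all current rows; recursion stops.
Total rows emitted: 3.

3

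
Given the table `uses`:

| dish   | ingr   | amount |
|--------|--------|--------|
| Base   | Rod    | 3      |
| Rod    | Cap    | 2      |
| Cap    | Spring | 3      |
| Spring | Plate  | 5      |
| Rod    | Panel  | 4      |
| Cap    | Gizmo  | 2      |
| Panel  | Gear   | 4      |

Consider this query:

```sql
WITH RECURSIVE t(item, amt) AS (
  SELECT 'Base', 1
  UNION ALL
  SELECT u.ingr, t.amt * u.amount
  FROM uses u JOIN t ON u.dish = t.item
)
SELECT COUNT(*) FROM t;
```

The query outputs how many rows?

Base: (Base, amt=1).
Iteration 1: components of {Base} -> Rod = 1*3 = 3.
Iteration 2: components of {Rod} -> Cap = 3*2 = 6, Panel = 3*4 = 12.
Iteration 3: components of {Cap,Panel} -> Gear = 12*4 = 48, Gizmo = 6*2 = 12, Spring = 6*3 = 18.
Iteration 4: components of {Gear,Gizmo,Spring} -> Plate = 18*5 = 90.
Iteration 5: no further components; recursion stops.
Total rows emitted: 8.

8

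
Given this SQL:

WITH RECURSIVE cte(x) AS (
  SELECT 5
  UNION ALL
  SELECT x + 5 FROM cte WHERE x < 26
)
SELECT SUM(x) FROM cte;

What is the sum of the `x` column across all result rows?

105

Base: x=5.
Iteration 1: 5 < 26 holds -> x = 5 + 5 = 10.
Iteration 2: 10 < 26 holds -> x = 10 + 5 = 15.
Iteration 3: 15 < 26 holds -> x = 15 + 5 = 20.
Iteration 4: 20 < 26 holds -> x = 20 + 5 = 25.
Iteration 5: 25 < 26 holds -> x = 25 + 5 = 30.
Iteration 6: 30 < 26 fails; recursion stops.
SUM(x) = 5 + 10 + 15 + 20 + 25 + 30 = 105.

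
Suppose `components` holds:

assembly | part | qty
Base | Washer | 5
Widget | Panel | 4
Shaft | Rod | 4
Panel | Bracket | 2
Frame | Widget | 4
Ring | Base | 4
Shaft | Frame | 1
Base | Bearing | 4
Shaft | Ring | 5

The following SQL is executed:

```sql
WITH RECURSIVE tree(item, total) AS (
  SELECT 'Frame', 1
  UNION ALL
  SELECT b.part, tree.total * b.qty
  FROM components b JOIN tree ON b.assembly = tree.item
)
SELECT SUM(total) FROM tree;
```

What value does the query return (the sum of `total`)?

53

Base: (Frame, total=1).
Iteration 1: components of {Frame} -> Widget = 1*4 = 4.
Iteration 2: components of {Widget} -> Panel = 4*4 = 16.
Iteration 3: components of {Panel} -> Bracket = 16*2 = 32.
Iteration 4: no further components; recursion stops.
SUM(total) = 1 + 4 + 16 + 32 = 53.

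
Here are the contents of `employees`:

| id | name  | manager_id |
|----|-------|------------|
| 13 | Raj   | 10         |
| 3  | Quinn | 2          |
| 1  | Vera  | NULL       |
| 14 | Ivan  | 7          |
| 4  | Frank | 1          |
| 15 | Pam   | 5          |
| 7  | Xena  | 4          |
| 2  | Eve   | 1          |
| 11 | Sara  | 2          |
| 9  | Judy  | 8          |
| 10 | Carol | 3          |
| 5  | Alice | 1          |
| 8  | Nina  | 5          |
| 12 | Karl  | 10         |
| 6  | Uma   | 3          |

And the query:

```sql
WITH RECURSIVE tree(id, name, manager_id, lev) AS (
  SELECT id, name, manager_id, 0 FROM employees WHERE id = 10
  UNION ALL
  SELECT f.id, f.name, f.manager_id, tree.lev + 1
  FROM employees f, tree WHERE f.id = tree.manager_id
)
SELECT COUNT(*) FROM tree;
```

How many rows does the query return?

4

Base: id=10 (Carol), manager_id=3, lev 0.
Iteration 1: join on id=3 -> Quinn (id 3, manager_id=2, lev 1).
Iteration 2: join on id=2 -> Eve (id 2, manager_id=1, lev 2).
Iteration 3: join on id=1 -> Vera (id 1, manager_id=NULL, lev 3).
Iteration 4: manager_id is NULL; no match; recursion stops.
Total rows emitted: 4.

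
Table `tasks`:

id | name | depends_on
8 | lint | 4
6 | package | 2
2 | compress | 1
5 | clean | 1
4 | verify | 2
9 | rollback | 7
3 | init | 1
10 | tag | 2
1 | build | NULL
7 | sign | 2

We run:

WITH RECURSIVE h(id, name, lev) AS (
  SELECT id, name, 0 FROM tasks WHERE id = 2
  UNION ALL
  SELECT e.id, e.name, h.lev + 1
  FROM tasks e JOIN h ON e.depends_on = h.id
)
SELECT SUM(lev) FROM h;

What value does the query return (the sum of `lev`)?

8

Base: id=2 (compress) at lev 0.
Iteration 1: rows with depends_on in {2} -> verify (id 4, lev 1), package (id 6, lev 1), sign (id 7, lev 1), tag (id 10, lev 1).
Iteration 2: rows with depends_on in {4,6,7,10} -> lint (id 8, lev 2), rollback (id 9, lev 2).
Iteration 3: no rows with depends_on in {8,9}; recursion stops.
SUM(lev) = 0 + 1 + 1 + 1 + 1 + 2 + 2 = 8.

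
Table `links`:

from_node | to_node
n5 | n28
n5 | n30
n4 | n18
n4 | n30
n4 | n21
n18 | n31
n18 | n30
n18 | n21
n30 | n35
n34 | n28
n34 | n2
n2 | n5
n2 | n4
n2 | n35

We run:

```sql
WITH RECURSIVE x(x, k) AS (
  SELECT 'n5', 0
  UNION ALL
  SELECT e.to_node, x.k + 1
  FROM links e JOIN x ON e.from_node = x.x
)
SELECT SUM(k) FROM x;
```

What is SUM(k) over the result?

Base: (n5, k=0).
Iteration 1: edges from {n5} -> (n28, k=1), (n30, k=1).
Iteration 2: edges from {n28,n30} -> (n35, k=2).
Iteration 3: no outgoing edges from {n35}; recursion stops.
SUM(k) = 0 + 1 + 1 + 2 = 4.

4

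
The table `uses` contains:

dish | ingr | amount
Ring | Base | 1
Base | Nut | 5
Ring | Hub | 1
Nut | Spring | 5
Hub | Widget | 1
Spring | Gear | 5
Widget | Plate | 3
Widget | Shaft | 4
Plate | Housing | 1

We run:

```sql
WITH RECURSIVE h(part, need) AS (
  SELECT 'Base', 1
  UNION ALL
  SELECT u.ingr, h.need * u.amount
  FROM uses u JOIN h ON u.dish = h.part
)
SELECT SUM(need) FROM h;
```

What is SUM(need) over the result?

Base: (Base, need=1).
Iteration 1: components of {Base} -> Nut = 1*5 = 5.
Iteration 2: components of {Nut} -> Spring = 5*5 = 25.
Iteration 3: components of {Spring} -> Gear = 25*5 = 125.
Iteration 4: no further components; recursion stops.
SUM(need) = 1 + 5 + 25 + 125 = 156.

156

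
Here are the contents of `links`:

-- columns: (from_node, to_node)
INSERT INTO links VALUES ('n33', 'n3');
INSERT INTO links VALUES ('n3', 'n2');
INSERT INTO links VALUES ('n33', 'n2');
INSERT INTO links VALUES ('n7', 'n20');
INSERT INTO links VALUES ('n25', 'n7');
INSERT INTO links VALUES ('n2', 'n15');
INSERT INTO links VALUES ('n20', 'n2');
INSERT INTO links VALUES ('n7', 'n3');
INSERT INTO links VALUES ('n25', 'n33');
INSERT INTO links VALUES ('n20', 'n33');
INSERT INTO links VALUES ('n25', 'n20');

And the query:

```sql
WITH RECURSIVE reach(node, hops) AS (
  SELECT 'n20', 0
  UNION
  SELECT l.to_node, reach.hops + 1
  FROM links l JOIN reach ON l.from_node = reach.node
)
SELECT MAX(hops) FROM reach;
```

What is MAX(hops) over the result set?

Base: (n20, hops=0).
Iteration 1: edges from {n20} -> (n2, hops=1), (n33, hops=1).
Iteration 2: edges from {n2,n33} -> (n15, hops=2), (n2, hops=2), (n3, hops=2).
Iteration 3: edges from {n15,n2,n3} -> (n15, hops=3), (n2, hops=3).
Iteration 4: edges from {n15,n2} -> (n15, hops=4).
Iteration 5: no outgoing edges from {n15}; recursion stops.
hops values: 0, 1, 1, 2, 2, 2, 3, 3, 4; the maximum is 4.

4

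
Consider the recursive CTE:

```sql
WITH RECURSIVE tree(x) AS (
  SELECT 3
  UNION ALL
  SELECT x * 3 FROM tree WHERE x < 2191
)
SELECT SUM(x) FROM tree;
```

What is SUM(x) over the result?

9840

Base: x=3.
Iteration 1: 3 < 2191 holds -> x = 3 * 3 = 9.
Iteration 2: 9 < 2191 holds -> x = 9 * 3 = 27.
Iteration 3: 27 < 2191 holds -> x = 27 * 3 = 81.
Iteration 4: 81 < 2191 holds -> x = 81 * 3 = 243.
Iteration 5: 243 < 2191 holds -> x = 243 * 3 = 729.
Iteration 6: 729 < 2191 holds -> x = 729 * 3 = 2187.
Iteration 7: 2187 < 2191 holds -> x = 2187 * 3 = 6561.
Iteration 8: 6561 < 2191 fails; recursion stops.
SUM(x) = 3 + 9 + 27 + 81 + 243 + 729 + 2187 + 6561 = 9840.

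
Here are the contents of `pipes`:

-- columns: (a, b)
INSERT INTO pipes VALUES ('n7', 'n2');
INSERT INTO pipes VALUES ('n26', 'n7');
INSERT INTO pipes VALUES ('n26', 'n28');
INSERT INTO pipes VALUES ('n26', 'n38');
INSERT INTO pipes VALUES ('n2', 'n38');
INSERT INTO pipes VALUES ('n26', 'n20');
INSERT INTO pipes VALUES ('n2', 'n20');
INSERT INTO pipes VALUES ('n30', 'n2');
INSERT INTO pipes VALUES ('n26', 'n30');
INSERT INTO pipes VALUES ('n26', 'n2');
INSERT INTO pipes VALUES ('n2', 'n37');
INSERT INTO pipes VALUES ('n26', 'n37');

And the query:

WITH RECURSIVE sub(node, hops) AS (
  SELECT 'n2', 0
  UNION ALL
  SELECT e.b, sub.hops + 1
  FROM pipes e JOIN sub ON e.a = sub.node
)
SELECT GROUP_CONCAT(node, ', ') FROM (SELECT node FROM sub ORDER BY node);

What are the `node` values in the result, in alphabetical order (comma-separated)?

Base: (n2, hops=0).
Iteration 1: edges from {n2} -> (n20, hops=1), (n37, hops=1), (n38, hops=1).
Iteration 2: no outgoing edges from {n20,n37,n38}; recursion stops.

n2, n20, n37, n38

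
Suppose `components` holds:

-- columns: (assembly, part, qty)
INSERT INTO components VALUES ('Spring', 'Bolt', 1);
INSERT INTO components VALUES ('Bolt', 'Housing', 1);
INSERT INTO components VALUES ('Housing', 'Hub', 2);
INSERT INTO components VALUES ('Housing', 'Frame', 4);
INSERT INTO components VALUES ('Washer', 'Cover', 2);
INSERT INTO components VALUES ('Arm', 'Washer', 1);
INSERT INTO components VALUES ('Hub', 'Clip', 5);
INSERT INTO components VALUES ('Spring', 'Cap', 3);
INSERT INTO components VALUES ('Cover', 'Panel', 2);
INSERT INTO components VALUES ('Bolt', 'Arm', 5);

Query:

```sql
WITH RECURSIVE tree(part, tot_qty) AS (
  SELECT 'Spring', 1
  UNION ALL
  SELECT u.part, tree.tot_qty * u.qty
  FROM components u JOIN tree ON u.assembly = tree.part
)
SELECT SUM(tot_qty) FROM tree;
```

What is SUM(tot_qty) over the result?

62

Base: (Spring, tot_qty=1).
Iteration 1: components of {Spring} -> Bolt = 1*1 = 1, Cap = 1*3 = 3.
Iteration 2: components of {Bolt,Cap} -> Arm = 1*5 = 5, Housing = 1*1 = 1.
Iteration 3: components of {Arm,Housing} -> Frame = 1*4 = 4, Hub = 1*2 = 2, Washer = 5*1 = 5.
Iteration 4: components of {Frame,Hub,Washer} -> Clip = 2*5 = 10, Cover = 5*2 = 10.
Iteration 5: components of {Clip,Cover} -> Panel = 10*2 = 20.
Iteration 6: no further components; recursion stops.
SUM(tot_qty) = 1 + 1 + 3 + 1 + 5 + 2 + 4 + 5 + 10 + 10 + 20 = 62.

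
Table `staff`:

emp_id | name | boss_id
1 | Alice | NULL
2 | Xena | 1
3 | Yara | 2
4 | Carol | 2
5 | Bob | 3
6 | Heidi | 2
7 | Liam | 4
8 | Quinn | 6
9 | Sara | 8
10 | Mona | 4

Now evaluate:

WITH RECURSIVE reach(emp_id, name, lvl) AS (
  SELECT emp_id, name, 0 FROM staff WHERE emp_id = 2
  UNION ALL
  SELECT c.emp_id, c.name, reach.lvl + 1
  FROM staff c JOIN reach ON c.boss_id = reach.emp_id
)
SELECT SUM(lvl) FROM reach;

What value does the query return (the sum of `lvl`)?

Base: emp_id=2 (Xena) at lvl 0.
Iteration 1: rows with boss_id in {2} -> Yara (id 3, lvl 1), Carol (id 4, lvl 1), Heidi (id 6, lvl 1).
Iteration 2: rows with boss_id in {3,4,6} -> Bob (id 5, lvl 2), Liam (id 7, lvl 2), Quinn (id 8, lvl 2), Mona (id 10, lvl 2).
Iteration 3: rows with boss_id in {5,7,8,10} -> Sara (id 9, lvl 3).
Iteration 4: no rows with boss_id in {9}; recursion stops.
SUM(lvl) = 0 + 1 + 1 + 1 + 2 + 2 + 2 + 2 + 3 = 14.

14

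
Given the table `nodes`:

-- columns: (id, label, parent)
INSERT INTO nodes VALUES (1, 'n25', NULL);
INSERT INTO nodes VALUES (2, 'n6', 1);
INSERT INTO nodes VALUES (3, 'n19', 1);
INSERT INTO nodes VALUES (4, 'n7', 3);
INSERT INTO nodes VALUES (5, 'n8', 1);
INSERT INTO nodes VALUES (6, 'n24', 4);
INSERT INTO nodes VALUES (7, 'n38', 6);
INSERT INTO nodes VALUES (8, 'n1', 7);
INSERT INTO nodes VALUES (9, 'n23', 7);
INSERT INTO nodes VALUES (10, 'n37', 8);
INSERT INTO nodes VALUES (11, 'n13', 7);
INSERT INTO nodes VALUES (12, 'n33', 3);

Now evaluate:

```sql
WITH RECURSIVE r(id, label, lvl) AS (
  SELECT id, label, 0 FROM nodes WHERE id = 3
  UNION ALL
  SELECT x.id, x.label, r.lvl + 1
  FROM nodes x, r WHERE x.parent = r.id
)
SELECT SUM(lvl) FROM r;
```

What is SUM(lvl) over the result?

Base: id=3 (n19) at lvl 0.
Iteration 1: rows with parent in {3} -> n7 (id 4, lvl 1), n33 (id 12, lvl 1).
Iteration 2: rows with parent in {4,12} -> n24 (id 6, lvl 2).
Iteration 3: rows with parent in {6} -> n38 (id 7, lvl 3).
Iteration 4: rows with parent in {7} -> n1 (id 8, lvl 4), n23 (id 9, lvl 4), n13 (id 11, lvl 4).
Iteration 5: rows with parent in {8,9,11} -> n37 (id 10, lvl 5).
Iteration 6: no rows with parent in {10}; recursion stops.
SUM(lvl) = 0 + 1 + 1 + 2 + 3 + 4 + 4 + 4 + 5 = 24.

24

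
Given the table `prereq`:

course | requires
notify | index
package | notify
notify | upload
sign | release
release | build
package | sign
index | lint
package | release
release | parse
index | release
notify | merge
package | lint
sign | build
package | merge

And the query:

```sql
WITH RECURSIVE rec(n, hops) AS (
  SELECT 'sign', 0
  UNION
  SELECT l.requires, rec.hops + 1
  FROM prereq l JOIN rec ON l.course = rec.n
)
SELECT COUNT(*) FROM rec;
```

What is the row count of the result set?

Base: (sign, hops=0).
Iteration 1: edges from {sign} -> (build, hops=1), (release, hops=1).
Iteration 2: edges from {build,release} -> (build, hops=2), (parse, hops=2).
Iteration 3: no outgoing edges from {build,parse}; recursion stops.
Total rows emitted: 5.

5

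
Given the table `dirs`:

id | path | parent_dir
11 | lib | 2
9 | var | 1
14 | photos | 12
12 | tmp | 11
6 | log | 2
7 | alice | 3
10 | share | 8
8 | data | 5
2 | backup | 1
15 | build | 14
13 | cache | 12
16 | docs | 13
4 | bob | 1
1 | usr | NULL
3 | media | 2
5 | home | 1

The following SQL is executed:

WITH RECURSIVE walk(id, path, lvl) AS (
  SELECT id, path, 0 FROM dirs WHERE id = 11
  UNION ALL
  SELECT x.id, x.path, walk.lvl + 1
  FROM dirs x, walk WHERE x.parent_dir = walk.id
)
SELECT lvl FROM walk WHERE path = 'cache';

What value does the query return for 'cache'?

2

Base: id=11 (lib) at lvl 0.
Iteration 1: rows with parent_dir in {11} -> tmp (id 12, lvl 1).
Iteration 2: rows with parent_dir in {12} -> cache (id 13, lvl 2), photos (id 14, lvl 2).
Iteration 3: rows with parent_dir in {13,14} -> build (id 15, lvl 3), docs (id 16, lvl 3).
Iteration 4: no rows with parent_dir in {15,16}; recursion stops.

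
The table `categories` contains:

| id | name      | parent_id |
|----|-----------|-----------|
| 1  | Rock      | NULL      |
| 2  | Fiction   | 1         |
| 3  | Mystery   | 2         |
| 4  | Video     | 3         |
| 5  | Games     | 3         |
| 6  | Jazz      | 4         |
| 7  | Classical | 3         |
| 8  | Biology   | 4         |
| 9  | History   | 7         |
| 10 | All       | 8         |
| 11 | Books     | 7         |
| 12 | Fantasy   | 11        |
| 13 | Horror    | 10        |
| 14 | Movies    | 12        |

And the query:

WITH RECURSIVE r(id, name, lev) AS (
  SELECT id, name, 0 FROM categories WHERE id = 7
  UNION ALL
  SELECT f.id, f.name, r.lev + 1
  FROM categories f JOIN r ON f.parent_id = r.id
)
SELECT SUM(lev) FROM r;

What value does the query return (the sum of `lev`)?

7

Base: id=7 (Classical) at lev 0.
Iteration 1: rows with parent_id in {7} -> History (id 9, lev 1), Books (id 11, lev 1).
Iteration 2: rows with parent_id in {9,11} -> Fantasy (id 12, lev 2).
Iteration 3: rows with parent_id in {12} -> Movies (id 14, lev 3).
Iteration 4: no rows with parent_id in {14}; recursion stops.
SUM(lev) = 0 + 1 + 1 + 2 + 3 = 7.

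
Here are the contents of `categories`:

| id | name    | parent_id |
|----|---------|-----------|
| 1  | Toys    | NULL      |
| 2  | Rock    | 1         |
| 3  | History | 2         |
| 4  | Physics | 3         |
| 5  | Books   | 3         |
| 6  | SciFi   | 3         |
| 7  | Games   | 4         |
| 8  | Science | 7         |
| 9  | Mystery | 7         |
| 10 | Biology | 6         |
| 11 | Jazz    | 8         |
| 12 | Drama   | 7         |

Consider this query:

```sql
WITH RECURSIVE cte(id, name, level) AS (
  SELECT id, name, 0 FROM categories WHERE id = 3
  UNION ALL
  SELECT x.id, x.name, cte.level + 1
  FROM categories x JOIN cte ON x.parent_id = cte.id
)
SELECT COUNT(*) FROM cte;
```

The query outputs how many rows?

10

Base: id=3 (History) at level 0.
Iteration 1: rows with parent_id in {3} -> Physics (id 4, level 1), Books (id 5, level 1), SciFi (id 6, level 1).
Iteration 2: rows with parent_id in {4,5,6} -> Games (id 7, level 2), Biology (id 10, level 2).
Iteration 3: rows with parent_id in {7,10} -> Science (id 8, level 3), Mystery (id 9, level 3), Drama (id 12, level 3).
Iteration 4: rows with parent_id in {8,9,12} -> Jazz (id 11, level 4).
Iteration 5: no rows with parent_id in {11}; recursion stops.
Total rows emitted: 10.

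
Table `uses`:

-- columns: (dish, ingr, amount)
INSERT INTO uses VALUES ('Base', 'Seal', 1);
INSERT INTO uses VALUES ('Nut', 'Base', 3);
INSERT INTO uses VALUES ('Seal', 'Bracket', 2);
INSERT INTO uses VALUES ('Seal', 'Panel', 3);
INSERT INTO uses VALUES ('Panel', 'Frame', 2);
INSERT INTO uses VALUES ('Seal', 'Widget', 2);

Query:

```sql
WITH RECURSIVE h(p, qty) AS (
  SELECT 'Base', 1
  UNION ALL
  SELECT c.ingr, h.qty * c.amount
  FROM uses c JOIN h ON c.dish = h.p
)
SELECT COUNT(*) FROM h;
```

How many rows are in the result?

Base: (Base, qty=1).
Iteration 1: components of {Base} -> Seal = 1*1 = 1.
Iteration 2: components of {Seal} -> Bracket = 1*2 = 2, Panel = 1*3 = 3, Widget = 1*2 = 2.
Iteration 3: components of {Bracket,Panel,Widget} -> Frame = 3*2 = 6.
Iteration 4: no further components; recursion stops.
Total rows emitted: 6.

6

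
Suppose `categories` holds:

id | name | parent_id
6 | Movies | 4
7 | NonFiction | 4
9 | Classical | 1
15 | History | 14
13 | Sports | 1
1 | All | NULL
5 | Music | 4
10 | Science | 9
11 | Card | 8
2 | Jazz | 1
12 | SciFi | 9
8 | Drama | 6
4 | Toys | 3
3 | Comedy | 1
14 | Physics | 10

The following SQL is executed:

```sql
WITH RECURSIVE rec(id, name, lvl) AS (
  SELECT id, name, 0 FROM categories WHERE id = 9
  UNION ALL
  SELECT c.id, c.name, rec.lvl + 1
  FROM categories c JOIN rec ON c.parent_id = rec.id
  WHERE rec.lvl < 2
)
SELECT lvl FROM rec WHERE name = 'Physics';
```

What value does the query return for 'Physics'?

2

Base: id=9 (Classical) at lvl 0.
Iteration 1: rows with parent_id in {9} -> Science (id 10, lvl 1), SciFi (id 12, lvl 1).
Iteration 2: rows with parent_id in {10,12} -> Physics (id 14, lvl 2).
Iteration 3: lvl < 2 fails for all current rows; recursion stops.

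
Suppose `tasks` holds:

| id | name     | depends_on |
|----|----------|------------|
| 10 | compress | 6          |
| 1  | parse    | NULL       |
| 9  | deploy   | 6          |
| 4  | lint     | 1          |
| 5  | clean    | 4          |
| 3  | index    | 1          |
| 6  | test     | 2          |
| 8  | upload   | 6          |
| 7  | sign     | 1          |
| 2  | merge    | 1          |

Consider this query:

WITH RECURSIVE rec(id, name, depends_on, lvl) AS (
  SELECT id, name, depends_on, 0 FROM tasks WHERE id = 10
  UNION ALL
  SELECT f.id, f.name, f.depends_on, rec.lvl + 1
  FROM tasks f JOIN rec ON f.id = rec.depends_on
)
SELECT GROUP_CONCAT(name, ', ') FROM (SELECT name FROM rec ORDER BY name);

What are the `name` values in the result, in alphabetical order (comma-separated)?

Base: id=10 (compress), depends_on=6, lvl 0.
Iteration 1: join on id=6 -> test (id 6, depends_on=2, lvl 1).
Iteration 2: join on id=2 -> merge (id 2, depends_on=1, lvl 2).
Iteration 3: join on id=1 -> parse (id 1, depends_on=NULL, lvl 3).
Iteration 4: depends_on is NULL; no match; recursion stops.

compress, merge, parse, test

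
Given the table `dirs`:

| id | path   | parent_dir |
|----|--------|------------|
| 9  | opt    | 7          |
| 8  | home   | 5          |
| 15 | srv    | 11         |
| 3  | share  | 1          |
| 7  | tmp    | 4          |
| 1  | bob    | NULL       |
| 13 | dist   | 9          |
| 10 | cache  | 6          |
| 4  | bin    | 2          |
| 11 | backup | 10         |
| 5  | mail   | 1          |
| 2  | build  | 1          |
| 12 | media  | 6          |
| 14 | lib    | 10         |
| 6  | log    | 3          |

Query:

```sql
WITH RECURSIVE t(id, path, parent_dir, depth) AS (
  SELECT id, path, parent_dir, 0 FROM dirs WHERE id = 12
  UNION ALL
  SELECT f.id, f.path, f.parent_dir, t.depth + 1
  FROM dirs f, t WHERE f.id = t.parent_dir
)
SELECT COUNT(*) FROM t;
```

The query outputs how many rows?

Base: id=12 (media), parent_dir=6, depth 0.
Iteration 1: join on id=6 -> log (id 6, parent_dir=3, depth 1).
Iteration 2: join on id=3 -> share (id 3, parent_dir=1, depth 2).
Iteration 3: join on id=1 -> bob (id 1, parent_dir=NULL, depth 3).
Iteration 4: parent_dir is NULL; no match; recursion stops.
Total rows emitted: 4.

4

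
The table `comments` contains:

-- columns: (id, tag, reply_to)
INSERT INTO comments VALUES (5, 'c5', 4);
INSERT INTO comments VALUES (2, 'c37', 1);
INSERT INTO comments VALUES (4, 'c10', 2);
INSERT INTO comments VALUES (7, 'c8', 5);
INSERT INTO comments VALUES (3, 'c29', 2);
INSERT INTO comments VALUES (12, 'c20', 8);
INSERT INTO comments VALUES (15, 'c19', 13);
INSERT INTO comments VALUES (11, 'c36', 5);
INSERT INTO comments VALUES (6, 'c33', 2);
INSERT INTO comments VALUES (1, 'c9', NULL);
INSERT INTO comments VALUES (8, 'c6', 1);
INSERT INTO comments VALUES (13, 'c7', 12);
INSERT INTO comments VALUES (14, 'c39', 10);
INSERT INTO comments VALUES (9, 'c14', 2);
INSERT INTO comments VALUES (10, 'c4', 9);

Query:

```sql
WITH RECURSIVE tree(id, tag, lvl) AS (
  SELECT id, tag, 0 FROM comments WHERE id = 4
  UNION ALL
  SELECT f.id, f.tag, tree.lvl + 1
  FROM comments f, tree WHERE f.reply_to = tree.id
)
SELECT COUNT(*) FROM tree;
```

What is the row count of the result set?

4

Base: id=4 (c10) at lvl 0.
Iteration 1: rows with reply_to in {4} -> c5 (id 5, lvl 1).
Iteration 2: rows with reply_to in {5} -> c8 (id 7, lvl 2), c36 (id 11, lvl 2).
Iteration 3: no rows with reply_to in {7,11}; recursion stops.
Total rows emitted: 4.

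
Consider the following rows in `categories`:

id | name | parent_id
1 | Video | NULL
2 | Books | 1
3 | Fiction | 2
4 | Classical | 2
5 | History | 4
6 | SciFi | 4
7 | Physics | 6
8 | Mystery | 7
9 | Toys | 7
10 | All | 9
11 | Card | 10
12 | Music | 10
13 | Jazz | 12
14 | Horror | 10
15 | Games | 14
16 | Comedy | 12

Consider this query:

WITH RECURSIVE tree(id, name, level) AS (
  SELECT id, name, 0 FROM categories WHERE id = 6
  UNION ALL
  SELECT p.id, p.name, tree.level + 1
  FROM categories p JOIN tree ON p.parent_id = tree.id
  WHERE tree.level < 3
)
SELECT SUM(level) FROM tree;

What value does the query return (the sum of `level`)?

8

Base: id=6 (SciFi) at level 0.
Iteration 1: rows with parent_id in {6} -> Physics (id 7, level 1).
Iteration 2: rows with parent_id in {7} -> Mystery (id 8, level 2), Toys (id 9, level 2).
Iteration 3: rows with parent_id in {8,9} -> All (id 10, level 3).
Iteration 4: level < 3 fails for all current rows; recursion stops.
SUM(level) = 0 + 1 + 2 + 2 + 3 = 8.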